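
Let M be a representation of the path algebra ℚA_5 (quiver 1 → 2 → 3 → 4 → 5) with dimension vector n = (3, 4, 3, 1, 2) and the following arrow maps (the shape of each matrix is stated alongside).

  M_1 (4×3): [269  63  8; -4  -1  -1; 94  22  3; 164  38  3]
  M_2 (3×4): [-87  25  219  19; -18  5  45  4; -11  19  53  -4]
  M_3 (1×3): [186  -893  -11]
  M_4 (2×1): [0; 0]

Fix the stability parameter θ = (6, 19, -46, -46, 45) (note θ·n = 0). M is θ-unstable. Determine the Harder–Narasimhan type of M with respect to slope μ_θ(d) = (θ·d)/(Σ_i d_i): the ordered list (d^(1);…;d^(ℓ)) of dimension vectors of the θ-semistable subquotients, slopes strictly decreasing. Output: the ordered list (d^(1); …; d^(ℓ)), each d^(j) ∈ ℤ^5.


Via rank(M_{q-1}∘⋯∘M_p): M ≅ I[1,3]^2, I[1,4], I[2,2], I[5,5]^2.
μ_θ-semistable layers: μ^(1)=45; μ^(2)=19; μ^(3)=-7; μ^(4)=-67/4

((0, 0, 0, 0, 2); (0, 1, 0, 0, 0); (2, 2, 2, 0, 0); (1, 1, 1, 1, 0))


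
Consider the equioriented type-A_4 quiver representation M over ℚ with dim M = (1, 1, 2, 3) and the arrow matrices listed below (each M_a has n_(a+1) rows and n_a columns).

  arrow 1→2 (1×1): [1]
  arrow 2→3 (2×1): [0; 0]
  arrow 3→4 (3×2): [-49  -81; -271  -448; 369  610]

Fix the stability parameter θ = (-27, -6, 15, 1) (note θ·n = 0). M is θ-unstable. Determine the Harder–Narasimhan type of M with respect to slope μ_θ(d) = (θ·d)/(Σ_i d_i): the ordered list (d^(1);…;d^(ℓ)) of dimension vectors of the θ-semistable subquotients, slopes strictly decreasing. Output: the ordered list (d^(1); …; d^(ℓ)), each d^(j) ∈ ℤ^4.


Via rank(M_{q-1}∘⋯∘M_p): M ≅ I[1,2], I[3,4]^2, I[4,4].
μ_θ-semistable layers: μ^(1)=8; μ^(2)=1; μ^(3)=-6; μ^(4)=-27

((0, 0, 2, 2); (0, 0, 0, 1); (0, 1, 0, 0); (1, 0, 0, 0))


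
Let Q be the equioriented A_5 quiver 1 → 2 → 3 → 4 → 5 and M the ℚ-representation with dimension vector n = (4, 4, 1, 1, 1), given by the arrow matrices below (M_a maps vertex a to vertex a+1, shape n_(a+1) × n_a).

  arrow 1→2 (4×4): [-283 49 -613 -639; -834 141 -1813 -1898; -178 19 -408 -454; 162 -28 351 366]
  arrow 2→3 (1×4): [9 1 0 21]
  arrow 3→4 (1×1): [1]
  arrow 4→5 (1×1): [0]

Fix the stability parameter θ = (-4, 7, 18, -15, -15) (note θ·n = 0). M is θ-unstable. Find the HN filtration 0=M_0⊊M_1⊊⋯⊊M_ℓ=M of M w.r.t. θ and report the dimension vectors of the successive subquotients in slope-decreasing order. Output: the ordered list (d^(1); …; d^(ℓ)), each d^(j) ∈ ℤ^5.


Via rank(M_{q-1}∘⋯∘M_p): M ≅ I[1,1], I[1,2]^2, I[1,4], I[2,2], I[5,5].
μ_θ-semistable layers: μ^(1)=7; μ^(2)=10/3; μ^(3)=-4; μ^(4)=-15

((0, 3, 0, 0, 0); (0, 1, 1, 1, 0); (4, 0, 0, 0, 0); (0, 0, 0, 0, 1))


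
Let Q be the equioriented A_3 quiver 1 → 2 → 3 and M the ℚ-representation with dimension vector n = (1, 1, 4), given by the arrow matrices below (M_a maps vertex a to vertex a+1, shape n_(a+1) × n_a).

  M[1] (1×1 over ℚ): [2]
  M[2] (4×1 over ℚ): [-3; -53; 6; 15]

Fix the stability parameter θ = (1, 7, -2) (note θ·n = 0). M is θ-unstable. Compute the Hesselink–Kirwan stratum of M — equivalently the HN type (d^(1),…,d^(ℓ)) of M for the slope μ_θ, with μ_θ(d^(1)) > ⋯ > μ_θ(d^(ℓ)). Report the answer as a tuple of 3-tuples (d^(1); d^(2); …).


Barcode: M ≅ I[1,3], I[3,3]^3. HN layers by μ_θ (3 steps, strictly decreasing):
  μ^(1)=5/2; μ^(2)=1; μ^(3)=-2

((0, 1, 1); (1, 0, 0); (0, 0, 3))


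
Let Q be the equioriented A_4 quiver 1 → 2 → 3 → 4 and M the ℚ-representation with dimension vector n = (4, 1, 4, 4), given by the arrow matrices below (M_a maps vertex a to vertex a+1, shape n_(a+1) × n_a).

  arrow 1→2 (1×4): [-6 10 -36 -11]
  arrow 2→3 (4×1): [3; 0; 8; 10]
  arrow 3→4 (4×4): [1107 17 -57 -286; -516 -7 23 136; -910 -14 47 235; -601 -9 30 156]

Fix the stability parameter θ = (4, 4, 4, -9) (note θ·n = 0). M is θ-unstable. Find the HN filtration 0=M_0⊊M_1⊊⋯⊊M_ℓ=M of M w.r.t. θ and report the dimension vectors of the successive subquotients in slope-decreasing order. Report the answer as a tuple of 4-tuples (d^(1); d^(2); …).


Barcode: M ≅ I[1,1]^3, I[1,4], I[3,4]^3. HN layers by μ_θ (3 steps, strictly decreasing):
  μ^(1)=4; μ^(2)=3/4; μ^(3)=-5/2

((3, 0, 0, 0); (1, 1, 1, 1); (0, 0, 3, 3))


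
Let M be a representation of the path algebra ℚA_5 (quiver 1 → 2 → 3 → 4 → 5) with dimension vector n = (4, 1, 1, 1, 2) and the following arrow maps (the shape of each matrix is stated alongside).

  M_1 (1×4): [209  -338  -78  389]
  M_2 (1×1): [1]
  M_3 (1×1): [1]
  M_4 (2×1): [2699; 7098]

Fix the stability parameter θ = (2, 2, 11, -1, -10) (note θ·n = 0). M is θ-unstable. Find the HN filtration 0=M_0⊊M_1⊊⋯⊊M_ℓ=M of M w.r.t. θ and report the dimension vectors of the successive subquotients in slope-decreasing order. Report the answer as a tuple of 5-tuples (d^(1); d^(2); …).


Interval decomposition of M: I[1,1]^3, I[1,5], I[5,5].
HN type (ℓ=3): μ^(1)=2; μ^(2)=4/5; μ^(3)=-10

((3, 0, 0, 0, 0); (1, 1, 1, 1, 1); (0, 0, 0, 0, 1))


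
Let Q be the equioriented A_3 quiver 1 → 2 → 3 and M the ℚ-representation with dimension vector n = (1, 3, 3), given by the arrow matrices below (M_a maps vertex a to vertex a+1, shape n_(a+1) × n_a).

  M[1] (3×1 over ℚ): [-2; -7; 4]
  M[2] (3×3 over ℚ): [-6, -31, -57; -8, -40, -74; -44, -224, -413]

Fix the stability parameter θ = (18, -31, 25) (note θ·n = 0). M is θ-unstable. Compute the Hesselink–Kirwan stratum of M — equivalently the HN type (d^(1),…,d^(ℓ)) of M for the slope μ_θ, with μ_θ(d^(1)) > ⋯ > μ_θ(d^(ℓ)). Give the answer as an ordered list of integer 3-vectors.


Interval decomposition of M: I[1,3], I[2,2], I[2,3], I[3,3].
HN type (ℓ=3): μ^(1)=25; μ^(2)=-13/2; μ^(3)=-31

((0, 0, 3); (1, 1, 0); (0, 2, 0))


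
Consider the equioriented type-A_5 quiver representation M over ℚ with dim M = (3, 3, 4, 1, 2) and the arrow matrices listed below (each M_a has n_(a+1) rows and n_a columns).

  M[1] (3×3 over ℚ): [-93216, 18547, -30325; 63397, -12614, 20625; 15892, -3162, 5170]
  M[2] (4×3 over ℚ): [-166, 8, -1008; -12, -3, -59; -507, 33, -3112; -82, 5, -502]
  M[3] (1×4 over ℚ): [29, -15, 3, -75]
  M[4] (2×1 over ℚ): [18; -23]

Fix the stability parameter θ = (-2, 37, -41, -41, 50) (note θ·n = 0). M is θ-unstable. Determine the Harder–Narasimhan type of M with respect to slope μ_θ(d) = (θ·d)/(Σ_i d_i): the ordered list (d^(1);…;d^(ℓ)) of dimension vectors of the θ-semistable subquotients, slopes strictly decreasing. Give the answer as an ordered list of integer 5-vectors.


Via rank(M_{q-1}∘⋯∘M_p): M ≅ I[1,1], I[1,3], I[1,5], I[2,3], I[3,3], I[5,5].
μ_θ-semistable layers: μ^(1)=50; μ^(2)=-2; μ^(3)=-47/4; μ^(4)=-41

((0, 0, 0, 0, 2); (2, 2, 2, 0, 0); (1, 1, 1, 1, 0); (0, 0, 1, 0, 0))


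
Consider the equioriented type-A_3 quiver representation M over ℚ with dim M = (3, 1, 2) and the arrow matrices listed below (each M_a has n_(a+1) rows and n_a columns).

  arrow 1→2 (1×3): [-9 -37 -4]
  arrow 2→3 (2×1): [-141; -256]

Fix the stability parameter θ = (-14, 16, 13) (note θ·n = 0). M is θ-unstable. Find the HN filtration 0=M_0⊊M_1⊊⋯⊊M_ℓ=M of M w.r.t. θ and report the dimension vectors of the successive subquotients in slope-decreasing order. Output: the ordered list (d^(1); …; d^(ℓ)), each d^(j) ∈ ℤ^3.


Barcode: M ≅ I[1,1]^2, I[1,3], I[3,3]. HN layers by μ_θ (3 steps, strictly decreasing):
  μ^(1)=29/2; μ^(2)=13; μ^(3)=-14

((0, 1, 1); (0, 0, 1); (3, 0, 0))


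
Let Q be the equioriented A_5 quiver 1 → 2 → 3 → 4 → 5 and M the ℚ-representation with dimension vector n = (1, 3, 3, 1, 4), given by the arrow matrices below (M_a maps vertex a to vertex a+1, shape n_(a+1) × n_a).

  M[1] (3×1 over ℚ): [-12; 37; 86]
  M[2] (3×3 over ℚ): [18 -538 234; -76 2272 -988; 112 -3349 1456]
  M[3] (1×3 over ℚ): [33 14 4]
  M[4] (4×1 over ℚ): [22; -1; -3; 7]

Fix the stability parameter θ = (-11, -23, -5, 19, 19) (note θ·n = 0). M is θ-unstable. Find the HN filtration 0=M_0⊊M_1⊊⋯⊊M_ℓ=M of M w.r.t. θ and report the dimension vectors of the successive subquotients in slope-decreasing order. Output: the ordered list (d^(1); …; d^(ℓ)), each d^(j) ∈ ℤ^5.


Barcode: M ≅ I[1,5], I[2,2], I[2,3], I[3,3], I[5,5]^3. HN layers by μ_θ (4 steps, strictly decreasing):
  μ^(1)=19; μ^(2)=-5; μ^(3)=-17; μ^(4)=-23

((0, 0, 0, 1, 4); (0, 0, 3, 0, 0); (1, 1, 0, 0, 0); (0, 2, 0, 0, 0))


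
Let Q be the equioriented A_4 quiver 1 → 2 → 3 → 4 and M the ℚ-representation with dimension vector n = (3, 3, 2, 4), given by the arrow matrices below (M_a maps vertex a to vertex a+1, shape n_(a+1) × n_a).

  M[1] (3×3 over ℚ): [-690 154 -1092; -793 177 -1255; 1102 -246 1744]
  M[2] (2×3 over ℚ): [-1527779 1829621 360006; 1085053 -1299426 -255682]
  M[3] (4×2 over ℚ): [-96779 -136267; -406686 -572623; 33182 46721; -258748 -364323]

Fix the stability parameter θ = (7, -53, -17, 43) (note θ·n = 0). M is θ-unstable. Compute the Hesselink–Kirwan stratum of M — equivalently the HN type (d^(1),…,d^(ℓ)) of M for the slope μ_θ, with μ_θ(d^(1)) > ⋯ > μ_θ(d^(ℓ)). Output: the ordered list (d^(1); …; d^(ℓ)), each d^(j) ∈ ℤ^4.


Interval decomposition of M: I[1,1], I[1,4]^2, I[2,2], I[4,4]^2.
HN type (ℓ=5): μ^(1)=43; μ^(2)=7; μ^(3)=-17; μ^(4)=-23; μ^(5)=-53

((0, 0, 0, 4); (1, 0, 0, 0); (0, 0, 2, 0); (2, 2, 0, 0); (0, 1, 0, 0))


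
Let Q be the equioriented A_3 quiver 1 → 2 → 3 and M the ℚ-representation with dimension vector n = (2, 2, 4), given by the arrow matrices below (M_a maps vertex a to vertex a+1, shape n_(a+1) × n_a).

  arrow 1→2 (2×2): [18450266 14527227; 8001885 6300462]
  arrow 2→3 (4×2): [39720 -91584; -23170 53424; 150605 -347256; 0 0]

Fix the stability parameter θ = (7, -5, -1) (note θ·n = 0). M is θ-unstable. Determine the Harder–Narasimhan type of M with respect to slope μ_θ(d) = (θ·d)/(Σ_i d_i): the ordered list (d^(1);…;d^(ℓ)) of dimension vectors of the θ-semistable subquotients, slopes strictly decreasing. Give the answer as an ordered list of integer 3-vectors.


Interval decomposition of M: I[1,2], I[1,3], I[3,3]^3.
HN type (ℓ=3): μ^(1)=1; μ^(2)=1/3; μ^(3)=-1

((1, 1, 0); (1, 1, 1); (0, 0, 3))


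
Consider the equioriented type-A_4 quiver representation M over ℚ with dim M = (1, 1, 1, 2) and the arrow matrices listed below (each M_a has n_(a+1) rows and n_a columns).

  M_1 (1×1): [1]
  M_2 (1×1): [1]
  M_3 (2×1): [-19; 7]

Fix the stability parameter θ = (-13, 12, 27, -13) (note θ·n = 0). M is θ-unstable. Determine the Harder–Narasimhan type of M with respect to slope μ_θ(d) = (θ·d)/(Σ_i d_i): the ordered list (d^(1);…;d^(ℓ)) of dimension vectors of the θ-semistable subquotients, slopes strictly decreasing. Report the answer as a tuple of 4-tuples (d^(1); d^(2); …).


Interval decomposition of M: I[1,4], I[4,4].
HN type (ℓ=2): μ^(1)=26/3; μ^(2)=-13

((0, 1, 1, 1); (1, 0, 0, 1))


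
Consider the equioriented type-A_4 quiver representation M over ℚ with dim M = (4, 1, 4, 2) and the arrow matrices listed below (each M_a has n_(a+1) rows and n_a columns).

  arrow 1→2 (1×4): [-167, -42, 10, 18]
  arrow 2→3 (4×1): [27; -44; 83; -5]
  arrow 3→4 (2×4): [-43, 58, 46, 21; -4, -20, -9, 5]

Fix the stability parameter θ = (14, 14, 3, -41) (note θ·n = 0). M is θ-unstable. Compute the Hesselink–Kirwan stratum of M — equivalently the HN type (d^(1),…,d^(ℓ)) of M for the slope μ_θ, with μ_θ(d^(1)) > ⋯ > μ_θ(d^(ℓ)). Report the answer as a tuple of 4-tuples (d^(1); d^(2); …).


Via rank(M_{q-1}∘⋯∘M_p): M ≅ I[1,1]^3, I[1,3], I[3,3], I[3,4]^2.
μ_θ-semistable layers: μ^(1)=14; μ^(2)=31/3; μ^(3)=3; μ^(4)=-19

((3, 0, 0, 0); (1, 1, 1, 0); (0, 0, 1, 0); (0, 0, 2, 2))


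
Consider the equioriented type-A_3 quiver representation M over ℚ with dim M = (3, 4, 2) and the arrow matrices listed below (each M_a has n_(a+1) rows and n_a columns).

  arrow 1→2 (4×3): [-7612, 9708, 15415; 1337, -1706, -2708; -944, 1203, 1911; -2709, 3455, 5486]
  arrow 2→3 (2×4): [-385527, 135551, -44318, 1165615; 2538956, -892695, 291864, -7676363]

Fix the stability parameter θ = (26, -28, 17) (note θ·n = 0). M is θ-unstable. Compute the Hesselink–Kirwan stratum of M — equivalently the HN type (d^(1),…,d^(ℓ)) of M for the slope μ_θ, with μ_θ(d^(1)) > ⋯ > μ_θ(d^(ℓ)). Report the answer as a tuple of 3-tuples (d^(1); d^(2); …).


Barcode: M ≅ I[1,2], I[1,3]^2, I[2,2]. HN layers by μ_θ (3 steps, strictly decreasing):
  μ^(1)=17; μ^(2)=-1; μ^(3)=-28

((0, 0, 2); (3, 3, 0); (0, 1, 0))


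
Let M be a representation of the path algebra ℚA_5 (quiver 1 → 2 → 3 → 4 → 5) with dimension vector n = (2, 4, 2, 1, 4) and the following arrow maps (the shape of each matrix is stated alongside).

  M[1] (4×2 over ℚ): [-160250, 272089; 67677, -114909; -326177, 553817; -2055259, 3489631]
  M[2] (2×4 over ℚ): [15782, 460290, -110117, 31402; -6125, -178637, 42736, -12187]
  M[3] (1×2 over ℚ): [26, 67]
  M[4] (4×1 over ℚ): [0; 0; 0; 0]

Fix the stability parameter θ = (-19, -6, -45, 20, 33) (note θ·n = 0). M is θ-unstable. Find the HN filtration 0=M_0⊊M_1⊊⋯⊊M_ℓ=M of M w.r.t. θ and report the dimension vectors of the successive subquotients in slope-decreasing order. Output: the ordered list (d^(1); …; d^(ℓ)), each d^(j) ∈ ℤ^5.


Interval decomposition of M: I[1,3], I[1,4], I[2,2]^2, I[5,5]^4.
HN type (ℓ=4): μ^(1)=33; μ^(2)=20; μ^(3)=-6; μ^(4)=-70/3

((0, 0, 0, 0, 4); (0, 0, 0, 1, 0); (0, 2, 0, 0, 0); (2, 2, 2, 0, 0))


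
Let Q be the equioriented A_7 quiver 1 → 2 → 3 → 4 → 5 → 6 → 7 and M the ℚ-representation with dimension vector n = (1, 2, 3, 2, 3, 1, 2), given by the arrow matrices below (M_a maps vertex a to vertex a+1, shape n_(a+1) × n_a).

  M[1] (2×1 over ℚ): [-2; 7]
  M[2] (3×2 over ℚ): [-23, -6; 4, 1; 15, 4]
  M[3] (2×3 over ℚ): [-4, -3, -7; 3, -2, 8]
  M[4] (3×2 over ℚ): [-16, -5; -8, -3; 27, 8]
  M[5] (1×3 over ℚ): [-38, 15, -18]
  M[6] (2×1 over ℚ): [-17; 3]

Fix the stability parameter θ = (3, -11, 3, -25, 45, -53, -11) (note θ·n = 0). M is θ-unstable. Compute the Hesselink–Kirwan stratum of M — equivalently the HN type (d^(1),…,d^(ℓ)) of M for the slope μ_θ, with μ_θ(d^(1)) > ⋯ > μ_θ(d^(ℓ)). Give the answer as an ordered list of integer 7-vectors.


Via rank(M_{q-1}∘⋯∘M_p): M ≅ I[1,5], I[2,7], I[3,3], I[5,5], I[7,7].
μ_θ-semistable layers: μ^(1)=45; μ^(2)=3; μ^(3)=-19/3; μ^(4)=-15/2; μ^(5)=-11

((0, 0, 0, 0, 2, 0, 0); (0, 0, 1, 0, 0, 0, 0); (0, 0, 0, 0, 1, 1, 1); (1, 1, 1, 1, 0, 0, 0); (0, 1, 1, 1, 0, 0, 1))


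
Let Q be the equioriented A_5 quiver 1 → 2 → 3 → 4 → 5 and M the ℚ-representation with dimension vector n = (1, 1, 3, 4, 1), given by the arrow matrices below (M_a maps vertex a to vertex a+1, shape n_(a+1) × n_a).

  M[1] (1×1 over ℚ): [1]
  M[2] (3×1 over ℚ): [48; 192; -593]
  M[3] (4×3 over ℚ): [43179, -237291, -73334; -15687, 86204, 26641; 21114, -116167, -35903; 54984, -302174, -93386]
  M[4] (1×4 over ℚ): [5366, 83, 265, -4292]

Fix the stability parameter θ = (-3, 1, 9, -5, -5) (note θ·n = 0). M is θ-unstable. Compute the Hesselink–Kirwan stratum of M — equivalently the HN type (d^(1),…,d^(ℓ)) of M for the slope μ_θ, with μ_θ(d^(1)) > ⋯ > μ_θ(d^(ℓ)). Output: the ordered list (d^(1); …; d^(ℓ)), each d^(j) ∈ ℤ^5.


Barcode: M ≅ I[1,4], I[3,3], I[3,5], I[4,4]^2. HN layers by μ_θ (6 steps, strictly decreasing):
  μ^(1)=9; μ^(2)=2; μ^(3)=1; μ^(4)=-1/3; μ^(5)=-3; μ^(6)=-5

((0, 0, 1, 0, 0); (0, 0, 1, 1, 0); (0, 1, 0, 0, 0); (0, 0, 1, 1, 1); (1, 0, 0, 0, 0); (0, 0, 0, 2, 0))


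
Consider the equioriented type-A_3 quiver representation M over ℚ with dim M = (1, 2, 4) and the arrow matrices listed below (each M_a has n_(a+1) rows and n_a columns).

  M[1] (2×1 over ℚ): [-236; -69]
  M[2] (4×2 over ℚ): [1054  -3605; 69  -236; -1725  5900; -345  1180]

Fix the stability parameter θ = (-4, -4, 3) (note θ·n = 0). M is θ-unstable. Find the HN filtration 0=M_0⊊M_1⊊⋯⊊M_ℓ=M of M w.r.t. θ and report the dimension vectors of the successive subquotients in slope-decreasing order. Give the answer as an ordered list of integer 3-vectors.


Via rank(M_{q-1}∘⋯∘M_p): M ≅ I[1,3], I[2,3], I[3,3]^2.
μ_θ-semistable layers: μ^(1)=3; μ^(2)=-4

((0, 0, 4); (1, 2, 0))


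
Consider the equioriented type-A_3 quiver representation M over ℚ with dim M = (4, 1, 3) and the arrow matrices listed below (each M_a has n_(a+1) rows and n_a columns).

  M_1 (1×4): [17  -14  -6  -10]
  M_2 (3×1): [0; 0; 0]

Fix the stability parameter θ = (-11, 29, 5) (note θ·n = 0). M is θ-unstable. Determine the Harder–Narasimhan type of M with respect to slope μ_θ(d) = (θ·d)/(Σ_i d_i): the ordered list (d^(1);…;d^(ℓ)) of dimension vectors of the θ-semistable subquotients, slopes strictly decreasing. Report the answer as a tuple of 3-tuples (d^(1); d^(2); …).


Interval decomposition of M: I[1,1]^3, I[1,2], I[3,3]^3.
HN type (ℓ=3): μ^(1)=29; μ^(2)=5; μ^(3)=-11

((0, 1, 0); (0, 0, 3); (4, 0, 0))


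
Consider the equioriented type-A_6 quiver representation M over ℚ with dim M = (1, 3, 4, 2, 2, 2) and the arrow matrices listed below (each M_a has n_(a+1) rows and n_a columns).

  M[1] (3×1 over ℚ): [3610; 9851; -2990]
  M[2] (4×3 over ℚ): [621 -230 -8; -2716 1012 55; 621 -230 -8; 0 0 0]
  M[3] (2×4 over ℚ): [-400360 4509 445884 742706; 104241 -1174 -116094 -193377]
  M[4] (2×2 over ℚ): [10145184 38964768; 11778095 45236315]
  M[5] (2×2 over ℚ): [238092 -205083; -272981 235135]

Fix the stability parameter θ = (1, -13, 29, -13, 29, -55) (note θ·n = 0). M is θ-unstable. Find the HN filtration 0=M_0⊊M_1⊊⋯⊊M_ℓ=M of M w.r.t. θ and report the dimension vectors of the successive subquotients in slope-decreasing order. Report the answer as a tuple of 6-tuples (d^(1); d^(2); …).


Interval decomposition of M: I[1,6], I[2,2], I[2,4], I[3,3]^2, I[5,6].
HN type (ℓ=5): μ^(1)=29; μ^(2)=8; μ^(3)=-5/2; μ^(4)=-6; μ^(5)=-13

((0, 0, 2, 0, 0, 0); (0, 0, 1, 1, 0, 0); (0, 0, 1, 1, 1, 1); (1, 1, 0, 0, 0, 0); (0, 2, 0, 0, 1, 1))


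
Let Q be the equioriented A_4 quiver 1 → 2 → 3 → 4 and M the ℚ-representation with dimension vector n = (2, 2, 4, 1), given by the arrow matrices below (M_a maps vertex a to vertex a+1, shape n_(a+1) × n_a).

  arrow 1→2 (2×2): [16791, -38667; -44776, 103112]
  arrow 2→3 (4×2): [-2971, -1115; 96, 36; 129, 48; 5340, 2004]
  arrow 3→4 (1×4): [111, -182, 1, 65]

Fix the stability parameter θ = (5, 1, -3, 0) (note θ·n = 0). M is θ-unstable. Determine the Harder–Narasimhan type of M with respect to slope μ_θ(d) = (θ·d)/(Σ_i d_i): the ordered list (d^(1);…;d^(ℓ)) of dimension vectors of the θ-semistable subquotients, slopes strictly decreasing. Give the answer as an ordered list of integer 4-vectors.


Interval decomposition of M: I[1,1], I[1,3], I[2,4], I[3,3]^2.
HN type (ℓ=5): μ^(1)=5; μ^(2)=1; μ^(3)=0; μ^(4)=-1; μ^(5)=-3

((1, 0, 0, 0); (1, 1, 1, 0); (0, 0, 0, 1); (0, 1, 1, 0); (0, 0, 2, 0))


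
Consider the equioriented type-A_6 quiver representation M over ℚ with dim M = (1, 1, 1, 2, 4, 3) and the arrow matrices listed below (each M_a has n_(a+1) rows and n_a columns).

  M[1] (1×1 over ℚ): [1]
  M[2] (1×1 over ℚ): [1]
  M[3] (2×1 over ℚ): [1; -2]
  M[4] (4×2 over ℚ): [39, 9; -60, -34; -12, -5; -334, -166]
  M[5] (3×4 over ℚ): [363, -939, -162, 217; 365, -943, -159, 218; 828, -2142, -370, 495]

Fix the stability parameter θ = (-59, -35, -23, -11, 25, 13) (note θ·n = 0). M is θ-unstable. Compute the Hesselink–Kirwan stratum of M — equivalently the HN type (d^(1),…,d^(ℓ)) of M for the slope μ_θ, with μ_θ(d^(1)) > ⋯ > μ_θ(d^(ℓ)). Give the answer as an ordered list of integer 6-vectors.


Barcode: M ≅ I[1,6], I[4,6], I[5,5], I[5,6]. HN layers by μ_θ (6 steps, strictly decreasing):
  μ^(1)=25; μ^(2)=19; μ^(3)=-11; μ^(4)=-23; μ^(5)=-35; μ^(6)=-59

((0, 0, 0, 0, 1, 0); (0, 0, 0, 0, 3, 3); (0, 0, 0, 2, 0, 0); (0, 0, 1, 0, 0, 0); (0, 1, 0, 0, 0, 0); (1, 0, 0, 0, 0, 0))


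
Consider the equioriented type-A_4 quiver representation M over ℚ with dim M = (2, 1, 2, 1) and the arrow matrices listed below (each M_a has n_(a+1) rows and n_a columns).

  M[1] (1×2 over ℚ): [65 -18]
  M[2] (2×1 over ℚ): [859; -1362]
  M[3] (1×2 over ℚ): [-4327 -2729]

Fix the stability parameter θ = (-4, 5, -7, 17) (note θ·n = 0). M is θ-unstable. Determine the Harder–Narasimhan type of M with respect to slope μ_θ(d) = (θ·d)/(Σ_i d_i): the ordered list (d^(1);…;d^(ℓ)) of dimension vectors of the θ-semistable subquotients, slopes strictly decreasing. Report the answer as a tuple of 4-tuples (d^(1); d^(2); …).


Barcode: M ≅ I[1,1], I[1,4], I[3,3]. HN layers by μ_θ (4 steps, strictly decreasing):
  μ^(1)=17; μ^(2)=-1; μ^(3)=-4; μ^(4)=-7

((0, 0, 0, 1); (0, 1, 1, 0); (2, 0, 0, 0); (0, 0, 1, 0))


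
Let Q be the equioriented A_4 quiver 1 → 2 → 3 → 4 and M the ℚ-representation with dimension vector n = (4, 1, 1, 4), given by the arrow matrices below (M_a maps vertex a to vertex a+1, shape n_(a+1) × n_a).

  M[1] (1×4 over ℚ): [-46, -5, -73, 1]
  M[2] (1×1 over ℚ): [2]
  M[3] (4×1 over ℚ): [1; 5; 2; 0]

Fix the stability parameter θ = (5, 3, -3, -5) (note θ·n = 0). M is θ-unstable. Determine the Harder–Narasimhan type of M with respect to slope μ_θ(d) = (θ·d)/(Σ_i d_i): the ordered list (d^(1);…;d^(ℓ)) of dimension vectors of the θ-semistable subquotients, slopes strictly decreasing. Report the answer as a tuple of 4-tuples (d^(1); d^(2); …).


Barcode: M ≅ I[1,1]^3, I[1,4], I[4,4]^3. HN layers by μ_θ (3 steps, strictly decreasing):
  μ^(1)=5; μ^(2)=0; μ^(3)=-5

((3, 0, 0, 0); (1, 1, 1, 1); (0, 0, 0, 3))


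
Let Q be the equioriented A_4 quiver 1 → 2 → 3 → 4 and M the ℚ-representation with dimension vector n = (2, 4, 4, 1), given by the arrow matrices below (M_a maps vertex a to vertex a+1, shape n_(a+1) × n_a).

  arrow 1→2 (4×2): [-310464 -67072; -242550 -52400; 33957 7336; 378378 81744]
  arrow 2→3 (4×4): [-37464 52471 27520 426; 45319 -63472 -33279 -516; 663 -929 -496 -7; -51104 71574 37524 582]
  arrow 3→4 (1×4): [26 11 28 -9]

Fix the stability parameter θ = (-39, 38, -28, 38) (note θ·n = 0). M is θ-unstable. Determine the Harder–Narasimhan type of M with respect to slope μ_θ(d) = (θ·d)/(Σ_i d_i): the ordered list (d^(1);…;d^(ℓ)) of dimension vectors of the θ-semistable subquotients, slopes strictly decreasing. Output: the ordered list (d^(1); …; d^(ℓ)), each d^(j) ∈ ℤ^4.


Interval decomposition of M: I[1,1], I[1,4], I[2,3]^3.
HN type (ℓ=3): μ^(1)=38; μ^(2)=5; μ^(3)=-39

((0, 0, 0, 1); (0, 4, 4, 0); (2, 0, 0, 0))


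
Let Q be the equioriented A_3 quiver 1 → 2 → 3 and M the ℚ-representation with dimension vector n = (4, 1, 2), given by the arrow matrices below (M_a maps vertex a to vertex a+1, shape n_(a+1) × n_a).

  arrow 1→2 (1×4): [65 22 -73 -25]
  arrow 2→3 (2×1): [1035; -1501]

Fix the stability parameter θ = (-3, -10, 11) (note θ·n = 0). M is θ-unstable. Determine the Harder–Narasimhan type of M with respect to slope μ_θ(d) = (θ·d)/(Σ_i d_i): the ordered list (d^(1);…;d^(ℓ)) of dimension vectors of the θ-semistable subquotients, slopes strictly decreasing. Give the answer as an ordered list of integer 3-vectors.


Interval decomposition of M: I[1,1]^3, I[1,3], I[3,3].
HN type (ℓ=3): μ^(1)=11; μ^(2)=-3; μ^(3)=-13/2

((0, 0, 2); (3, 0, 0); (1, 1, 0))


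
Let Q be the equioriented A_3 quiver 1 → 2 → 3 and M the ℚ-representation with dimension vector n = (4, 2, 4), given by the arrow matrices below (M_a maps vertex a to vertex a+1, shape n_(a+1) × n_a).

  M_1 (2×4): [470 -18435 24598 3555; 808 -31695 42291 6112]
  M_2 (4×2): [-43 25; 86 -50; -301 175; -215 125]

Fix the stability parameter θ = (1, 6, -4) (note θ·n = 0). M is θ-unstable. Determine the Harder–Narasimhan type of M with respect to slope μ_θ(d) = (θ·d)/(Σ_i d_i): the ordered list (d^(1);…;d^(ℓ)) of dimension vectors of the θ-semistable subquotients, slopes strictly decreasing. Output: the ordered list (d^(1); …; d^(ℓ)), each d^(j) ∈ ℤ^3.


Interval decomposition of M: I[1,1]^2, I[1,2], I[1,3], I[3,3]^3.
HN type (ℓ=3): μ^(1)=6; μ^(2)=1; μ^(3)=-4

((0, 1, 0); (4, 1, 1); (0, 0, 3))


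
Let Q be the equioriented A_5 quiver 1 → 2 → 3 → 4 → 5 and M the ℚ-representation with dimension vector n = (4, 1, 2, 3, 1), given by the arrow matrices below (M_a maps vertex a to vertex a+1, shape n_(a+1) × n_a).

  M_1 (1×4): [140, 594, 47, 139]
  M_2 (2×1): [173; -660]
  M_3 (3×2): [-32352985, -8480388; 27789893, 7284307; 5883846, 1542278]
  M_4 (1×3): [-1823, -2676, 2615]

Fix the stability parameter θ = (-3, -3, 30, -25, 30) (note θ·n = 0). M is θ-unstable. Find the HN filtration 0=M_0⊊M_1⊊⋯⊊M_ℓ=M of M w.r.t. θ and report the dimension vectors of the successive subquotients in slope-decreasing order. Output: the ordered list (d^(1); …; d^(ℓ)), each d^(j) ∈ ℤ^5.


Via rank(M_{q-1}∘⋯∘M_p): M ≅ I[1,1]^3, I[1,5], I[3,4], I[4,4].
μ_θ-semistable layers: μ^(1)=30; μ^(2)=5/2; μ^(3)=-3; μ^(4)=-25

((0, 0, 0, 0, 1); (0, 0, 2, 2, 0); (4, 1, 0, 0, 0); (0, 0, 0, 1, 0))


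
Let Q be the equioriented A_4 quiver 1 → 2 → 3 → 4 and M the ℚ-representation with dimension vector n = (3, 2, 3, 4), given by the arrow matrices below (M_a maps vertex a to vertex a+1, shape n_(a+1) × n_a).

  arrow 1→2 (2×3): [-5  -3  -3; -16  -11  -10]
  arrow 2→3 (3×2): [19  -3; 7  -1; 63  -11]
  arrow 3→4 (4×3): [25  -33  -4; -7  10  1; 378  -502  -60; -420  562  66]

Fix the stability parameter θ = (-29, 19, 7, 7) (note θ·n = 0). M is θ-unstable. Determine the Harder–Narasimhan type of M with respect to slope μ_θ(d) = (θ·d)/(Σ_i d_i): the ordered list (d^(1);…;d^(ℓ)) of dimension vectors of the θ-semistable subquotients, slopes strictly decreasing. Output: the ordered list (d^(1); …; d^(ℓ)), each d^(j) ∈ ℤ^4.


Barcode: M ≅ I[1,1], I[1,3], I[1,4], I[3,4], I[4,4]^2. HN layers by μ_θ (4 steps, strictly decreasing):
  μ^(1)=13; μ^(2)=11; μ^(3)=7; μ^(4)=-29

((0, 1, 1, 0); (0, 1, 1, 1); (0, 0, 1, 3); (3, 0, 0, 0))


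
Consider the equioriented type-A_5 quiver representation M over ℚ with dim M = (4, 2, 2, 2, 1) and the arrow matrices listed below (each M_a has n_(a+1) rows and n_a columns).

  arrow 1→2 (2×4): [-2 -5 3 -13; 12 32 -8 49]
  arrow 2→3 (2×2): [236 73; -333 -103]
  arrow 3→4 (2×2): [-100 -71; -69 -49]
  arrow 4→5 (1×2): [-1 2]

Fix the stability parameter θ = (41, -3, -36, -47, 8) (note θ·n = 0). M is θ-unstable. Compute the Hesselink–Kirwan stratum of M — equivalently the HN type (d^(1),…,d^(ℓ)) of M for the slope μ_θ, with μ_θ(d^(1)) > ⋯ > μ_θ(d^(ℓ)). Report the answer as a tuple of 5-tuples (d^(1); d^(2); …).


Via rank(M_{q-1}∘⋯∘M_p): M ≅ I[1,1]^2, I[1,4], I[1,5].
μ_θ-semistable layers: μ^(1)=41; μ^(2)=8; μ^(3)=-45/4

((2, 0, 0, 0, 0); (0, 0, 0, 0, 1); (2, 2, 2, 2, 0))


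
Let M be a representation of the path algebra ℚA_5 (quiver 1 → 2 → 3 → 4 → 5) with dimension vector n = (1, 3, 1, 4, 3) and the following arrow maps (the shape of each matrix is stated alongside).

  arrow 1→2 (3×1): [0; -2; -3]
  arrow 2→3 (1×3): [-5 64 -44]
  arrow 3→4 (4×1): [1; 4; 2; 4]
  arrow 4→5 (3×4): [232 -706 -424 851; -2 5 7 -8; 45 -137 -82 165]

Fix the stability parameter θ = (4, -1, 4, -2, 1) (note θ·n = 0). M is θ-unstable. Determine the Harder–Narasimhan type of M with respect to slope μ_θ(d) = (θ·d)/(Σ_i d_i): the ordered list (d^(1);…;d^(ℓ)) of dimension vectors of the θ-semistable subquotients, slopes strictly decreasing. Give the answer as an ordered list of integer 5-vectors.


Barcode: M ≅ I[1,5], I[2,2]^2, I[4,4], I[4,5]^2. HN layers by μ_θ (4 steps, strictly decreasing):
  μ^(1)=6/5; μ^(2)=1; μ^(3)=-1; μ^(4)=-2

((1, 1, 1, 1, 1); (0, 0, 0, 0, 2); (0, 2, 0, 0, 0); (0, 0, 0, 3, 0))


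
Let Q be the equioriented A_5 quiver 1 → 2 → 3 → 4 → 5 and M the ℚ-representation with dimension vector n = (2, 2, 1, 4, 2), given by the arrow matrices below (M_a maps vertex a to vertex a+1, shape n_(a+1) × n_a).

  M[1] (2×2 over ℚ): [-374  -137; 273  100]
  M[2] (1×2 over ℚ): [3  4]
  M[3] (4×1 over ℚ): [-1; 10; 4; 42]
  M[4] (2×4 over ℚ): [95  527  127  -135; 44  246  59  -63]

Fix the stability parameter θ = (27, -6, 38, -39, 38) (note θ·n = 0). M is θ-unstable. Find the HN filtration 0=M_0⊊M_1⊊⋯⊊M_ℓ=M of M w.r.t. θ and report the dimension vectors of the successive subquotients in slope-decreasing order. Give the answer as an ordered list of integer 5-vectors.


Barcode: M ≅ I[1,2], I[1,5], I[4,4]^2, I[4,5]. HN layers by μ_θ (4 steps, strictly decreasing):
  μ^(1)=38; μ^(2)=21/2; μ^(3)=5; μ^(4)=-39

((0, 0, 0, 0, 2); (1, 1, 0, 0, 0); (1, 1, 1, 1, 0); (0, 0, 0, 3, 0))


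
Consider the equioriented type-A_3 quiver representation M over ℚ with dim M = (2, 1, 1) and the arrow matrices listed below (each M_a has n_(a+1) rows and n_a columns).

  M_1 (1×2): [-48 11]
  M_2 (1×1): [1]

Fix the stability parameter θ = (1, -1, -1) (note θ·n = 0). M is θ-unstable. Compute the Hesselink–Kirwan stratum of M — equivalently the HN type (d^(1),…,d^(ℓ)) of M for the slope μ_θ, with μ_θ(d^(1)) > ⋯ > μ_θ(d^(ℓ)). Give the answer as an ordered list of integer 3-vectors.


Interval decomposition of M: I[1,1], I[1,3].
HN type (ℓ=2): μ^(1)=1; μ^(2)=-1/3

((1, 0, 0); (1, 1, 1))


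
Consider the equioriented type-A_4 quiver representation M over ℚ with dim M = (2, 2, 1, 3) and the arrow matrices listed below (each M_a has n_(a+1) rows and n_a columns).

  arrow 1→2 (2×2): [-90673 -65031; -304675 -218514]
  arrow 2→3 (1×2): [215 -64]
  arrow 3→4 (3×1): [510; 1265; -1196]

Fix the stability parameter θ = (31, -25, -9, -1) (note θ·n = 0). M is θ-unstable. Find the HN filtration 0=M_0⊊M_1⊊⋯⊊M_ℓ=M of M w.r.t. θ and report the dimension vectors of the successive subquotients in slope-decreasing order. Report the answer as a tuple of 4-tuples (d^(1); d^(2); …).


Interval decomposition of M: I[1,2], I[1,4], I[4,4]^2.
HN type (ℓ=2): μ^(1)=3; μ^(2)=-1

((1, 1, 0, 0); (1, 1, 1, 3))


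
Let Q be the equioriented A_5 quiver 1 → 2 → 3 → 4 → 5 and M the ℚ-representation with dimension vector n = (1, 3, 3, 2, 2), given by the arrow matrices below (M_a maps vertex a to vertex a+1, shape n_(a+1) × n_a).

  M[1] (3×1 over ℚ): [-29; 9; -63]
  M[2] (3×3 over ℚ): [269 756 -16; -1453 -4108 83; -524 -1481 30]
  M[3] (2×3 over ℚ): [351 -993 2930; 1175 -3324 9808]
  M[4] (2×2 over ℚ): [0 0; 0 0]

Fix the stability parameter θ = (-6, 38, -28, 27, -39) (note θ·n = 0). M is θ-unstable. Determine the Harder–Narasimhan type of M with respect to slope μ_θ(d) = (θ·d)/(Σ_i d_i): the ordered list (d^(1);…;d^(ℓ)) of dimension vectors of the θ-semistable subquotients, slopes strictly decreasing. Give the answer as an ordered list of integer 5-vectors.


Via rank(M_{q-1}∘⋯∘M_p): M ≅ I[1,4], I[2,3], I[2,4], I[5,5]^2.
μ_θ-semistable layers: μ^(1)=27; μ^(2)=5; μ^(3)=-6; μ^(4)=-39

((0, 0, 0, 2, 0); (0, 3, 3, 0, 0); (1, 0, 0, 0, 0); (0, 0, 0, 0, 2))


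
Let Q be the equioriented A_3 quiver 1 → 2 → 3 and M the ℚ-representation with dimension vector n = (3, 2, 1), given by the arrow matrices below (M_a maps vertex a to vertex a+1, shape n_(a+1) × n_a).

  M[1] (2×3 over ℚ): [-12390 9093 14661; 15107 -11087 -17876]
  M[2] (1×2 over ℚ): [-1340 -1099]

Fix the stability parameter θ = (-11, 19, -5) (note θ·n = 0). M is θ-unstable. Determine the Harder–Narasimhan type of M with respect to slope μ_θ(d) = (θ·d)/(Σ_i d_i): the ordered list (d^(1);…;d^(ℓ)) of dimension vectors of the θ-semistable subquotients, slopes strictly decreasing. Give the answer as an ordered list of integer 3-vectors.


Via rank(M_{q-1}∘⋯∘M_p): M ≅ I[1,1], I[1,2], I[1,3].
μ_θ-semistable layers: μ^(1)=19; μ^(2)=7; μ^(3)=-11

((0, 1, 0); (0, 1, 1); (3, 0, 0))


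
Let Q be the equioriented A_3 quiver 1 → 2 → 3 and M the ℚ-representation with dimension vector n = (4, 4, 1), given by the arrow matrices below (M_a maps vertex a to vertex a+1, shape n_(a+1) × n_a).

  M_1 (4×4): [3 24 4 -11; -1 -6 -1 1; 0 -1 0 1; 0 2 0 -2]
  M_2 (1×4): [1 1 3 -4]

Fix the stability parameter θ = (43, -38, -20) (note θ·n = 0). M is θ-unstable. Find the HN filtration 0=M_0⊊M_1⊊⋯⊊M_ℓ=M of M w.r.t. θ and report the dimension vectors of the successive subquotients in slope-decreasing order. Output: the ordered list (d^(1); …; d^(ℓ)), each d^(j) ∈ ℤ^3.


Via rank(M_{q-1}∘⋯∘M_p): M ≅ I[1,1], I[1,2]^2, I[1,3], I[2,2].
μ_θ-semistable layers: μ^(1)=43; μ^(2)=5/2; μ^(3)=-5; μ^(4)=-38

((1, 0, 0); (2, 2, 0); (1, 1, 1); (0, 1, 0))


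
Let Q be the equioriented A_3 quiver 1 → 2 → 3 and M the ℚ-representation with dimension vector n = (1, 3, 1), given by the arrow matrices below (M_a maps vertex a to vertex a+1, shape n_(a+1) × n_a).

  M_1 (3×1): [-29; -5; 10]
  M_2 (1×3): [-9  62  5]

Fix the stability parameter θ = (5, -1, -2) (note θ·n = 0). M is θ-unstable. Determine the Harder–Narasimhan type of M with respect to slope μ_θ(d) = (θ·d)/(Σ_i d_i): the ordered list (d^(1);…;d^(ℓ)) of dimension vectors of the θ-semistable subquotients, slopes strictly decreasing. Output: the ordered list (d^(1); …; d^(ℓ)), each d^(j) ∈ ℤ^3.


Barcode: M ≅ I[1,3], I[2,2]^2. HN layers by μ_θ (2 steps, strictly decreasing):
  μ^(1)=2/3; μ^(2)=-1

((1, 1, 1); (0, 2, 0))


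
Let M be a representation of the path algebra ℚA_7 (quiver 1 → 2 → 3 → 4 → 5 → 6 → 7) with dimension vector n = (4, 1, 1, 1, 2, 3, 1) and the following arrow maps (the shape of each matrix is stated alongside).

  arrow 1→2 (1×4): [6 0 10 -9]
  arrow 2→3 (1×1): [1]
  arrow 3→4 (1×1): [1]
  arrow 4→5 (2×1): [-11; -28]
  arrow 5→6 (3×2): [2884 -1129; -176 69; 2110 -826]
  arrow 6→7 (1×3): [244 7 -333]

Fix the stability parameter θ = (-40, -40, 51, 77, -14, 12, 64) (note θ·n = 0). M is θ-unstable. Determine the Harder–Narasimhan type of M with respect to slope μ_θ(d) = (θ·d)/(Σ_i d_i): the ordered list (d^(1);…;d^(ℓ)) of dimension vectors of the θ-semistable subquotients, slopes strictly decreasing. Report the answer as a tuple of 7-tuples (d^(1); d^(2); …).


Via rank(M_{q-1}∘⋯∘M_p): M ≅ I[1,1]^3, I[1,7], I[5,6], I[6,6].
μ_θ-semistable layers: μ^(1)=64; μ^(2)=63/2; μ^(3)=12; μ^(4)=-14; μ^(5)=-40

((0, 0, 0, 0, 0, 0, 1); (0, 0, 1, 1, 1, 1, 0); (0, 0, 0, 0, 0, 2, 0); (0, 0, 0, 0, 1, 0, 0); (4, 1, 0, 0, 0, 0, 0))


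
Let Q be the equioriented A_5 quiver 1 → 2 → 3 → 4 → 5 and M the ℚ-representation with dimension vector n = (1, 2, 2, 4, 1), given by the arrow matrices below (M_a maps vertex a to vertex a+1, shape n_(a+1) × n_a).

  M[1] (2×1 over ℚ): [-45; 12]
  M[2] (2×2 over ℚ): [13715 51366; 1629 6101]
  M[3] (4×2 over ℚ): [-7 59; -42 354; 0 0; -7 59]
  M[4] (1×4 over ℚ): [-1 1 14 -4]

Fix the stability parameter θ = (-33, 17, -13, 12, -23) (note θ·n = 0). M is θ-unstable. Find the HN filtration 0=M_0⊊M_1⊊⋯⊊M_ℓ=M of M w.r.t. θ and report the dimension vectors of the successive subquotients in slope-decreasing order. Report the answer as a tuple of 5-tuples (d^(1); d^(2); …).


Via rank(M_{q-1}∘⋯∘M_p): M ≅ I[1,5], I[2,3], I[4,4]^3.
μ_θ-semistable layers: μ^(1)=12; μ^(2)=2; μ^(3)=-7/4; μ^(4)=-33

((0, 0, 0, 3, 0); (0, 1, 1, 0, 0); (0, 1, 1, 1, 1); (1, 0, 0, 0, 0))


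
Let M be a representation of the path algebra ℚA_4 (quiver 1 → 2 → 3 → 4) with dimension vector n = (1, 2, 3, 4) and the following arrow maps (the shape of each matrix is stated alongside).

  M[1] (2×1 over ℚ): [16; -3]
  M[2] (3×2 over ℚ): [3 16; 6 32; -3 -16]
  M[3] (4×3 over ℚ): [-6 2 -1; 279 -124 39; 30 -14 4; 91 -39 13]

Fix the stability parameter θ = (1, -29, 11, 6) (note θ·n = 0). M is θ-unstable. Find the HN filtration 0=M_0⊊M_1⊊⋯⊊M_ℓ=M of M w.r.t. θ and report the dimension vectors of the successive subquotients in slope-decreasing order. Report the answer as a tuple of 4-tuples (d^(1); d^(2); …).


Via rank(M_{q-1}∘⋯∘M_p): M ≅ I[1,2], I[2,4], I[3,4]^2, I[4,4].
μ_θ-semistable layers: μ^(1)=17/2; μ^(2)=6; μ^(3)=-14; μ^(4)=-29

((0, 0, 3, 3); (0, 0, 0, 1); (1, 1, 0, 0); (0, 1, 0, 0))


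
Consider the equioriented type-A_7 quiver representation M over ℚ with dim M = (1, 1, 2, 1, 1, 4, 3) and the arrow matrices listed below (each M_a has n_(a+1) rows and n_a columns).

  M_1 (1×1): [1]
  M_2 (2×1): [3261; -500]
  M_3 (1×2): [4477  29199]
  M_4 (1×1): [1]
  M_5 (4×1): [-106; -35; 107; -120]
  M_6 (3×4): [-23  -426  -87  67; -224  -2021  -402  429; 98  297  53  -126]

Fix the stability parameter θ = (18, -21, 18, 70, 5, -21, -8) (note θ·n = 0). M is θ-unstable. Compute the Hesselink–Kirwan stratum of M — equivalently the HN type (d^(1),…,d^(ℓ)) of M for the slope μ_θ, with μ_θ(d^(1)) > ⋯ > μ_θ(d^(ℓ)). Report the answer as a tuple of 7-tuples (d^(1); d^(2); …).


Via rank(M_{q-1}∘⋯∘M_p): M ≅ I[1,7], I[3,3], I[6,6], I[6,7]^2.
μ_θ-semistable layers: μ^(1)=18; μ^(2)=64/5; μ^(3)=-3/2; μ^(4)=-8; μ^(5)=-21

((0, 0, 1, 0, 0, 0, 0); (0, 0, 1, 1, 1, 1, 1); (1, 1, 0, 0, 0, 0, 0); (0, 0, 0, 0, 0, 0, 2); (0, 0, 0, 0, 0, 3, 0))


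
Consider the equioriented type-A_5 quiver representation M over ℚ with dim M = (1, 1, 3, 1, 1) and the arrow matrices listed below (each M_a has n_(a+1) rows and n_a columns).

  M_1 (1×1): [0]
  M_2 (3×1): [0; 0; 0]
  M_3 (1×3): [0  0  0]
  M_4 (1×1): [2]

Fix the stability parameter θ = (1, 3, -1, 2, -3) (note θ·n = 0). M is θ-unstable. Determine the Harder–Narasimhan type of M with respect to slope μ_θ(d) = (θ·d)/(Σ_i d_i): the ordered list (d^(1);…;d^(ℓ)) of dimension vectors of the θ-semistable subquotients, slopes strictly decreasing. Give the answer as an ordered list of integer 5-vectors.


Barcode: M ≅ I[1,1], I[2,2], I[3,3]^3, I[4,5]. HN layers by μ_θ (4 steps, strictly decreasing):
  μ^(1)=3; μ^(2)=1; μ^(3)=-1/2; μ^(4)=-1

((0, 1, 0, 0, 0); (1, 0, 0, 0, 0); (0, 0, 0, 1, 1); (0, 0, 3, 0, 0))


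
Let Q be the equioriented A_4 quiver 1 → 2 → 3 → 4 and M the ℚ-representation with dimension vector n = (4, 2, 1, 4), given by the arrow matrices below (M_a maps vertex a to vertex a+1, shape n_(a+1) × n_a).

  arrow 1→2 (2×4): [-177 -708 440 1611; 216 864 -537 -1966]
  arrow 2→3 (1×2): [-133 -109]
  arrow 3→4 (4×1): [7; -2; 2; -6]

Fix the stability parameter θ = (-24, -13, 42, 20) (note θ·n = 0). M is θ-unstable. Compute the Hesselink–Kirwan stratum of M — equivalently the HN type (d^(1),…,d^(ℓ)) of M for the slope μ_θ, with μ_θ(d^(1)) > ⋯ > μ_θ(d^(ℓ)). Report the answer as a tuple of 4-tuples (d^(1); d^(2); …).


Barcode: M ≅ I[1,1]^2, I[1,2], I[1,4], I[4,4]^3. HN layers by μ_θ (4 steps, strictly decreasing):
  μ^(1)=31; μ^(2)=20; μ^(3)=-13; μ^(4)=-24

((0, 0, 1, 1); (0, 0, 0, 3); (0, 2, 0, 0); (4, 0, 0, 0))


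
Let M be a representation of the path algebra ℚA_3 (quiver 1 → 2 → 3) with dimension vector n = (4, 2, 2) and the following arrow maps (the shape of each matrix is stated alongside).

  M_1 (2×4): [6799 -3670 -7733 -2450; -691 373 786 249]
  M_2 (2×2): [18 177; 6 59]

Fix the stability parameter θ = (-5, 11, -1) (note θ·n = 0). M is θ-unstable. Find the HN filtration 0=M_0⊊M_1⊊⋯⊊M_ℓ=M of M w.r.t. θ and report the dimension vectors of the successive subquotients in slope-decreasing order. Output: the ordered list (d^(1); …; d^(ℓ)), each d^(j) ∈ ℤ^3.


Barcode: M ≅ I[1,1]^2, I[1,2], I[1,3], I[3,3]. HN layers by μ_θ (4 steps, strictly decreasing):
  μ^(1)=11; μ^(2)=5; μ^(3)=-1; μ^(4)=-5

((0, 1, 0); (0, 1, 1); (0, 0, 1); (4, 0, 0))
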